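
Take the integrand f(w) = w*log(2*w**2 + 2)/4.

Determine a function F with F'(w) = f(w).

A first test for any F(w): its w-derivative must equal f(w) identically.
Check: d/dw[w**2*log(w**2 + 1)/8 - w**2/8 + w**2*log(2)/8 + log(w**2 + 1)/8] = w*log(w**2 + 1)/4 + w*log(2)/4, which equals f(w).

An antiderivative is F(w) = w**2*log(w**2 + 1)/8 - w**2/8 + w**2*log(2)/8 + log(w**2 + 1)/8.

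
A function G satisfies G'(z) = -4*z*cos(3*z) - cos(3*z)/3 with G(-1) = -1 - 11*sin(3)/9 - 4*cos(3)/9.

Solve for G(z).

The integrand splits into summands that can be handled one at a time.
A general antiderivative is -4*z*sin(3*z)/3 - sin(3*z)/9 - 4*cos(3*z)/9 + C.
The condition gives C = -1 - 11*sin(3)/9 - 4*cos(3)/9 - (-11*sin(3)/9 - 4*cos(3)/9) = -1.
So G(z) = -(12*z*sin(3*z) + sin(3*z) + 4*cos(3*z) + 9)/9.
Check: d/dz[-(12*z*sin(3*z) + sin(3*z) + 4*cos(3*z) + 9)/9] = -4*z*cos(3*z) - cos(3*z)/3 = G'(z).

G(z) = -(12*z*sin(3*z) + sin(3*z) + 4*cos(3*z) + 9)/9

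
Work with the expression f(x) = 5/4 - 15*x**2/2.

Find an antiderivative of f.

An antiderivative is F(x) = -5*x**3/2 + 5*x/4.

Since d/dx undoes antidifferentiation here, F'(x) = f(x) is required of F(x).
Check: d/dx[-5*x**3/2 + 5*x/4] = 5/4 - 15*x**2/2 = f(x).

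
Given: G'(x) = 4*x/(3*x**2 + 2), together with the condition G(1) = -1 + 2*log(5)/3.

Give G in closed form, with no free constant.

G(x) = 2*log(3*x**2 + 2)/3 - 1

The substitution u = 3*x**2 + 2 works: G'(x) is exactly (dG/du)*(du/dx) for that inner function.
A general antiderivative is 2*log(3*x**2 + 2)/3 + C.
The condition gives C = -1 + 2*log(5)/3 - (2*log(5)/3) = -1.
So G(x) = 2*log(3*x**2 + 2)/3 - 1.
Check: d/dx[2*log(3*x**2 + 2)/3 - 1] = 4*x/(3*x**2 + 2) = G'(x).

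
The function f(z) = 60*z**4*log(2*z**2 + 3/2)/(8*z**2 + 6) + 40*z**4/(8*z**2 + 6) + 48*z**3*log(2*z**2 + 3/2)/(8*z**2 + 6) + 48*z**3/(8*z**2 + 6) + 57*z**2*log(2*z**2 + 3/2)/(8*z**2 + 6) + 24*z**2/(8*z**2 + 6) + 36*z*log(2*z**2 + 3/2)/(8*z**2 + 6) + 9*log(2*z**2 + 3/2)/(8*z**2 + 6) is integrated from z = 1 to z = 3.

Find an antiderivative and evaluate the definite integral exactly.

f has the shape u'v + uv' for u = 5*z**3/2 + 3*z**2 + 3*z/2 and v = log(2*z**2 + 3/2) — it is the derivative of the product u*v.
F(z) = -3*(-5*z**3/3 - 2*z**2 - z)*log(2*z**2 + 3/2)/2 is an antiderivative of f.
Check: d/dz[-3*(-5*z**3/3 - 2*z**2 - z)*log(2*z**2 + 3/2)/2] = (60*z**4*log(2*z**2 + 3/2) + 40*z**4 + 48*z**3*log(2*z**2 + 3/2) + 48*z**3 + 57*z**2*log(2*z**2 + 3/2) + 24*z**2 + 36*z*log(2*z**2 + 3/2) + 9*log(2*z**2 + 3/2))/(8*z**2 + 6), which equals f(z).
F(3) = 99*log(39/2); F(1) = 7*log(7/2).
Integral = F(3) - F(1) = -7*log(7/2) + 99*log(39/2).

Antiderivative: F(z) = -3*(-5*z**3/3 - 2*z**2 - z)*log(2*z**2 + 3/2)/2; value = -7*log(7/2) + 99*log(39/2)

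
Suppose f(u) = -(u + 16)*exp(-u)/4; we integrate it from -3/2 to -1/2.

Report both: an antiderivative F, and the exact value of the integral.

Antiderivative: F(u) = (u + 17)*exp(-u)/4; value = -31*exp(3/2)/8 + 33*exp(1/2)/8

Recognize the product-rule pattern: f = v'r + vr' with v = u/4 + 17/4, r = exp(-u), so integration by parts undoes it.
F(u) = (u + 17)*exp(-u)/4 is an antiderivative of f.
Check: d/du[(u + 17)*exp(-u)/4] = (-u - 16)*exp(-u)/4, which equals f(u).
F(-1/2) = 33*exp(1/2)/8; F(-3/2) = 31*exp(3/2)/8.
Integral = F(-1/2) - F(-3/2) = -31*exp(3/2)/8 + 33*exp(1/2)/8.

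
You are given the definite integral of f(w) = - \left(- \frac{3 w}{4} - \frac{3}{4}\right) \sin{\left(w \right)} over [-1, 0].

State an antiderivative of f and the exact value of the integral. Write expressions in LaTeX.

An antiderivative F(w) passes only if d/dw[F] lands on f(w) exactly.
F(w) = - \frac{3 w \cos{\left(w \right)}}{4} + \frac{3 \sin{\left(w \right)}}{4} - \frac{3 \cos{\left(w \right)}}{4} is an antiderivative of f.
Check: d/dw[- \frac{3 w \cos{\left(w \right)}}{4} + \frac{3 \sin{\left(w \right)}}{4} - \frac{3 \cos{\left(w \right)}}{4}] = \frac{3 w \sin{\left(w \right)}}{4} + \frac{3 \sin{\left(w \right)}}{4}, which equals f(w).
F(0) = - \frac{3}{4}; F(-1) = - \frac{3 \sin{\left(1 \right)}}{4}.
Integral = F(0) - F(-1) = - \frac{3}{4} + \frac{3 \sin{\left(1 \right)}}{4}.

Antiderivative: F(w) = - \frac{3 w \cos{\left(w \right)}}{4} + \frac{3 \sin{\left(w \right)}}{4} - \frac{3 \cos{\left(w \right)}}{4}; value = - \frac{3}{4} + \frac{3 \sin{\left(1 \right)}}{4}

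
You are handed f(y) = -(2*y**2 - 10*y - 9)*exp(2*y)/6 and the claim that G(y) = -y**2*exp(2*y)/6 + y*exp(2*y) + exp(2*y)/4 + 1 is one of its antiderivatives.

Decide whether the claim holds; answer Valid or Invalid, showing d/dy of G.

Valid. The derivative of G reproduces f.

d/dy[G] = -y**2*exp(2*y)/3 + 5*y*exp(2*y)/3 + 3*exp(2*y)/2
This equals f(y) exactly, so the claim holds.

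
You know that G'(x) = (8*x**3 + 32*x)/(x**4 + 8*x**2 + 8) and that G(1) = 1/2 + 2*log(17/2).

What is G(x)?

The substitution u = x**4/2 + 4*x**2 + 4 works: G'(x) is exactly (dG/du)*(du/dx) for that inner function.
A general antiderivative is 2*log(x**4/2 + 4*x**2 + 4) + C.
The condition gives C = 1/2 + 2*log(17/2) - (2*log(17/2)) = 1/2.
So G(x) = 2*log(x**4/2 + 4*x**2 + 4) + 1/2.
Check: d/dx[2*log(x**4/2 + 4*x**2 + 4) + 1/2] = (8*x**3 + 32*x)/(x**4 + 8*x**2 + 8) = G'(x).

G(x) = 2*log(x**4/2 + 4*x**2 + 4) + 1/2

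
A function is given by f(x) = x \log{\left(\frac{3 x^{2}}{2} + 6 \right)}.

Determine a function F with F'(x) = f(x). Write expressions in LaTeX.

An antiderivative is F(x) = \frac{x^{2} \log{\left(\frac{3 x^{2}}{2} + 6 \right)}}{2} - \frac{x^{2}}{2} + 2 \log{\left(x^{2} + 4 \right)}.

For F(x) to be correct the identity F'(x) - f(x) = 0 must hold.
Check: d/dx[\frac{x^{2} \log{\left(\frac{3 x^{2}}{2} + 6 \right)}}{2} - \frac{x^{2}}{2} + 2 \log{\left(x^{2} + 4 \right)}] = x \log{\left(\frac{x^{2}}{2} + 2 \right)} + x \log{\left(3 \right)}, which equals f(x).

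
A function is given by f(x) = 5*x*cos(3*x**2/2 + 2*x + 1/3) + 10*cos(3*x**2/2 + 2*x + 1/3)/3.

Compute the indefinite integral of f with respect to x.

The substitution u = 3*x**2/2 + 2*x + 1/3 works: f is exactly (dF/du)*(du/dx) for that inner function.
Check: d/dx[5*sin(3*x**2/2 + 2*x + 1/3)/3] = 5*x*cos(3*x**2/2 + 2*x + 1/3) + 10*cos(3*x**2/2 + 2*x + 1/3)/3 = f(x).

F(x) = 5*sin(3*x**2/2 + 2*x + 1/3)/3 + C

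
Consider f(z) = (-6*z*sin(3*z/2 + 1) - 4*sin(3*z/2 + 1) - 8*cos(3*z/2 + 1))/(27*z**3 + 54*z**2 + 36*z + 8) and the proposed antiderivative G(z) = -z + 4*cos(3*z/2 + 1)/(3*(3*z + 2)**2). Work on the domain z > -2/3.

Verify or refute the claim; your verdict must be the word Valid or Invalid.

d/dz[G] = (-27*z**3 - 54*z**2 - 6*z*sin(3*z/2 + 1) - 36*z - 4*sin(3*z/2 + 1) - 8*cos(3*z/2 + 1) - 8)/(27*z**3 + 54*z**2 + 36*z + 8)
d/dz[G] - f(z) = -1 != 0.

Invalid: d/dz[G] - f = -1, which is not 0.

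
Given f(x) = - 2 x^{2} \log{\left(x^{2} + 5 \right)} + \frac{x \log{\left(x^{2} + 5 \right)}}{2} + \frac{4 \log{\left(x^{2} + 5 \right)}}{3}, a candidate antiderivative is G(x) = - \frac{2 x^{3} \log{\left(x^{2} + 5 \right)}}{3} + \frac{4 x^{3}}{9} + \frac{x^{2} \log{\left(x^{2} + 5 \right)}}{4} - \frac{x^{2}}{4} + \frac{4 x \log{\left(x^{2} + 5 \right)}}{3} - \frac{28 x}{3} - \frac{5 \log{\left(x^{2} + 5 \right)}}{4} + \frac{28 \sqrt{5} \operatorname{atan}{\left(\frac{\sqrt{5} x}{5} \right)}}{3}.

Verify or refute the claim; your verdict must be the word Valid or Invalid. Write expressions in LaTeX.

Invalid: d/dx[G] - f = - \frac{5 x}{x^{2} + 5}, which is not 0.

d/dx[G] = \frac{- 12 x^{4} \log{\left(x^{2} + 5 \right)} + 3 x^{3} \log{\left(x^{2} + 5 \right)} - 52 x^{2} \log{\left(x^{2} + 5 \right)} + 15 x \log{\left(x^{2} + 5 \right)} - 30 x + 40 \log{\left(x^{2} + 5 \right)}}{6 x^{2} + 30}
d/dx[G] - f(x) = - \frac{5 x}{x^{2} + 5} != 0.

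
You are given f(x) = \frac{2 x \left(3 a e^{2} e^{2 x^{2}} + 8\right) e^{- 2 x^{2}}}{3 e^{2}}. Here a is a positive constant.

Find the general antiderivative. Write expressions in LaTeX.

F(x) = \frac{3 a x^{2} - \frac{4 e^{- 2 x^{2}}}{e^{2}}}{3} + C

Any candidate F(x) must reproduce f(x) exactly when differentiated.
Check: d/dx[\frac{3 a x^{2} - \frac{4 e^{- 2 x^{2}}}{e^{2}}}{3}] = \frac{\left(6 a x e^{2} e^{2 x^{2}} + 16 x\right) e^{- 2 x^{2}}}{3 e^{2}}, which equals f(x).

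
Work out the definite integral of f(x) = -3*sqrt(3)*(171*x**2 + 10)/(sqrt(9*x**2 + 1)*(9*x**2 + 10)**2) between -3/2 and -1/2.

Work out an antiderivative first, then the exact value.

Antiderivative: F(x) = -3*sqrt(3)*x*sqrt(9*x**2 + 1)/(9*x**2 + 10); value = -9*sqrt(255)/121 + 3*sqrt(39)/49

Differentiate the proposed F(x) back; it has to land on f(x) exactly.
F(x) = -3*sqrt(3)*x*sqrt(9*x**2 + 1)/(9*x**2 + 10) is an antiderivative of f.
Check: d/dx[-3*sqrt(3)*x*sqrt(9*x**2 + 1)/(9*x**2 + 10)] = (-513*sqrt(3)*x**2 - 30*sqrt(3))/(81*x**4*sqrt(9*x**2 + 1) + 180*x**2*sqrt(9*x**2 + 1) + 100*sqrt(9*x**2 + 1)), which equals f(x).
F(-1/2) = 3*sqrt(39)/49; F(-3/2) = 9*sqrt(255)/121.
Integral = F(-1/2) - F(-3/2) = -9*sqrt(255)/121 + 3*sqrt(39)/49.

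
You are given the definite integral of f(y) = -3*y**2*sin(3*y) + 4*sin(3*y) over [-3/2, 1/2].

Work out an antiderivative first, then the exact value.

Integrate term by term and add the pieces.
F(y) = (9*y**2*cos(3*y) - 6*y*sin(3*y) - 14*cos(3*y))/9 is an antiderivative of f.
Check: d/dy[(9*y**2*cos(3*y) - 6*y*sin(3*y) - 14*cos(3*y))/9] = -3*y**2*sin(3*y) + 4*sin(3*y) = f(y).
F(1/2) = -sin(3/2)/3 - 47*cos(3/2)/36; F(-3/2) = 25*cos(9/2)/36 - sin(9/2).
Integral = F(1/2) - F(-3/2) = sin(9/2) - sin(3/2)/3 - 47*cos(3/2)/36 - 25*cos(9/2)/36.

Antiderivative: F(y) = (9*y**2*cos(3*y) - 6*y*sin(3*y) - 14*cos(3*y))/9; value = sin(9/2) - sin(3/2)/3 - 47*cos(3/2)/36 - 25*cos(9/2)/36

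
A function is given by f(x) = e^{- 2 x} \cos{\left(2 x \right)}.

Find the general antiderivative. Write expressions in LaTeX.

An antiderivative F(x) passes only if d/dx[F] lands on f(x) exactly.
Check: d/dx[\frac{\left(\sin{\left(2 x \right)} - \cos{\left(2 x \right)}\right) e^{- 2 x}}{4}] = e^{- 2 x} \cos{\left(2 x \right)} = f(x).

F(x) = \frac{\left(\sin{\left(2 x \right)} - \cos{\left(2 x \right)}\right) e^{- 2 x}}{4} + C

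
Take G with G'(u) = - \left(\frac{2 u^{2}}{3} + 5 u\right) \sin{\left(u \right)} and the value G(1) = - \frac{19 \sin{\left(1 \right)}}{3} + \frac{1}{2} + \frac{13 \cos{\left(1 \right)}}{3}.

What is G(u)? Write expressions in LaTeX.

G(u) = \frac{2 u^{2} \cos{\left(u \right)}}{3} - \frac{4 u \sin{\left(u \right)}}{3} + 5 u \cos{\left(u \right)} - 5 \sin{\left(u \right)} - \frac{4 \cos{\left(u \right)}}{3} + \frac{1}{2}

Differentiate the proposed G(u) back; it has to land on the given G'(u).
A general antiderivative is \frac{2 u^{2} \cos{\left(u \right)}}{3} - \frac{4 u \sin{\left(u \right)}}{3} + 5 u \cos{\left(u \right)} - 5 \sin{\left(u \right)} - \frac{4 \cos{\left(u \right)}}{3} + C.
The condition gives C = - \frac{19 \sin{\left(1 \right)}}{3} + \frac{1}{2} + \frac{13 \cos{\left(1 \right)}}{3} - (- \frac{19 \sin{\left(1 \right)}}{3} + \frac{13 \cos{\left(1 \right)}}{3}) = \frac{1}{2}.
So G(u) = \frac{2 u^{2} \cos{\left(u \right)}}{3} - \frac{4 u \sin{\left(u \right)}}{3} + 5 u \cos{\left(u \right)} - 5 \sin{\left(u \right)} - \frac{4 \cos{\left(u \right)}}{3} + \frac{1}{2}.
Check: d/du[\frac{2 u^{2} \cos{\left(u \right)}}{3} - \frac{4 u \sin{\left(u \right)}}{3} + 5 u \cos{\left(u \right)} - 5 \sin{\left(u \right)} - \frac{4 \cos{\left(u \right)}}{3} + \frac{1}{2}] = - \frac{2 u^{2} \sin{\left(u \right)}}{3} - 5 u \sin{\left(u \right)}, which equals G'(u).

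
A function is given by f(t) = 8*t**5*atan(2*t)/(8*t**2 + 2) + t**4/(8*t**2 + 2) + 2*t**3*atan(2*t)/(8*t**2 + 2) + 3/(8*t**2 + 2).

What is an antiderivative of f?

An antiderivative is F(t) = (t**4 + 3)*atan(2*t)/4.

f has the shape u'v + uv' for u = t**4/4 + 3/4 and v = atan(2*t) — it is the derivative of the product u*v.
Check: d/dt[(t**4 + 3)*atan(2*t)/4] = (8*t**5*atan(2*t) + t**4 + 2*t**3*atan(2*t) + 3)/(8*t**2 + 2), which equals f(t).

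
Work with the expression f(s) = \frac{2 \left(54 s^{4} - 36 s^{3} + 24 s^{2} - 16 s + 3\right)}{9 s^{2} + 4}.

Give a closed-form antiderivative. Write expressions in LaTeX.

Whatever form F(s) takes, F'(s) = f(s) is non-negotiable.
Check: d/ds[4 s^{3} - 4 s^{2} + \operatorname{atan}{\left(\frac{3 s}{2} \right)}] = \frac{108 s^{4} - 72 s^{3} + 48 s^{2} - 32 s + 6}{9 s^{2} + 4}, which equals f(s).

An antiderivative is F(s) = 4 s^{3} - 4 s^{2} + \operatorname{atan}{\left(\frac{3 s}{2} \right)}.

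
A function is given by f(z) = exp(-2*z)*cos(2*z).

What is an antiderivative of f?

A first test for any F(z): its z-derivative must equal f(z) identically.
Check: d/dz[(sin(2*z) - cos(2*z))*exp(-2*z)/4] = exp(-2*z)*cos(2*z) = f(z).

An antiderivative is F(z) = (sin(2*z) - cos(2*z))*exp(-2*z)/4.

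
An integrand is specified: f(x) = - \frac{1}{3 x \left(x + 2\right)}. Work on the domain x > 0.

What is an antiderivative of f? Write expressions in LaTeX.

Factor the denominator (3 x \left(x + 2\right)) and decompose: f = \frac{1}{6 \left(x + 2\right)} - \frac{1}{6 x}; each piece integrates to a log, atan, or power term.
Check: d/dx[- \frac{\log{\left(x \right)}}{6} + \frac{\log{\left(x + 2 \right)}}{6}] = - \frac{1}{3 x^{2} + 6 x}, which equals f(x).

An antiderivative is F(x) = - \frac{\log{\left(x \right)}}{6} + \frac{\log{\left(x + 2 \right)}}{6}.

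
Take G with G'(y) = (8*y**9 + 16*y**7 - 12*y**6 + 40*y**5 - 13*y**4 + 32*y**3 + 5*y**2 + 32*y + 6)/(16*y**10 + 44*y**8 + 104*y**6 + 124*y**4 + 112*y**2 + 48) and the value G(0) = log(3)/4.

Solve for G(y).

Whatever form G(y) takes, its d/dy must return the stated G'(y).
A general antiderivative is y/(4*(y**4 + y**2 + 2)) + log(4*y**2 + 3)/4 + C.
The condition gives C = log(3)/4 - (log(3)/4) = 0.
So G(y) = y/(4*(y**4 + y**2 + 2)) + log(4*y**2 + 3)/4.
Check: d/dy[y/(4*(y**4 + y**2 + 2)) + log(4*y**2 + 3)/4] = (8*y**9 + 16*y**7 - 12*y**6 + 40*y**5 - 13*y**4 + 32*y**3 + 5*y**2 + 32*y + 6)/(16*y**10 + 44*y**8 + 104*y**6 + 124*y**4 + 112*y**2 + 48) = G'(y).

G(y) = y/(4*(y**4 + y**2 + 2)) + log(4*y**2 + 3)/4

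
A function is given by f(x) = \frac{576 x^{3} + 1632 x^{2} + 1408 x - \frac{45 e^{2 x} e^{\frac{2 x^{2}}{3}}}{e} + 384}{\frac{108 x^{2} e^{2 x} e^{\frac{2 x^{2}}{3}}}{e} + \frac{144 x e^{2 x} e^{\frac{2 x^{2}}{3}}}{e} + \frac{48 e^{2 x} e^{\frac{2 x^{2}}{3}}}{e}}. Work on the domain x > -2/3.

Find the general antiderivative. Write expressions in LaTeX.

F(x) = - \frac{48 e x e^{- 2 x} e^{- \frac{2 x^{2}}{3}} - 5 + 32 e e^{- 2 x} e^{- \frac{2 x^{2}}{3}}}{4 \left(3 x + 2\right)} + C

A candidate is checked by its d/dx: the result must match f(x).
Check: d/dx[- \frac{48 e x e^{- 2 x} e^{- \frac{2 x^{2}}{3}} - 5 + 32 e e^{- 2 x} e^{- \frac{2 x^{2}}{3}}}{4 \left(3 x + 2\right)}] = \frac{576 e x^{3} + 1632 e x^{2} + 1408 e x - 45 e^{2 x} e^{\frac{2 x^{2}}{3}} + 384 e}{108 x^{2} e^{2 x} e^{\frac{2 x^{2}}{3}} + 144 x e^{2 x} e^{\frac{2 x^{2}}{3}} + 48 e^{2 x} e^{\frac{2 x^{2}}{3}}}, which equals f(x).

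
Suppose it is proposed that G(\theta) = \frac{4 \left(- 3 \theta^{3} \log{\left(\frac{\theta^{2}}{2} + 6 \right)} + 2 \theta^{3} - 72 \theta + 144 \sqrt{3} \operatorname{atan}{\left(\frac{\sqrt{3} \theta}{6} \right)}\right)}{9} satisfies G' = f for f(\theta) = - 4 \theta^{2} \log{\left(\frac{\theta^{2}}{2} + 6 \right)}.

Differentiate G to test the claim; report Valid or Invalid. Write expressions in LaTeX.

Valid. The derivative of G reproduces f.

d/d\theta[G] = - 4 \theta^{2} \log{\left(\frac{\theta^{2}}{2} + 6 \right)}
This equals f(\theta) exactly, so the claim holds.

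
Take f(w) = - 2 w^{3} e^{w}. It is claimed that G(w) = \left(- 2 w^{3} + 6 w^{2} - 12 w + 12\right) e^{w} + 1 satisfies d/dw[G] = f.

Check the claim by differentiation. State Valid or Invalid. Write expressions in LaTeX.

Valid - differentiating G returns exactly f.

d/dw[G] = - 2 w^{3} e^{w}
This equals f(w) exactly, so the claim holds.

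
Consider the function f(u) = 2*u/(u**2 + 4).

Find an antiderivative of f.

The substitution w = 3*u**2/2 + 6 works: f is exactly (dF/dw)*(dw/du) for that inner function.
Check: d/du[log(3*u**2/2 + 6)] = 2*u/(u**2 + 4) = f(u).

An antiderivative is F(u) = log(3*u**2/2 + 6).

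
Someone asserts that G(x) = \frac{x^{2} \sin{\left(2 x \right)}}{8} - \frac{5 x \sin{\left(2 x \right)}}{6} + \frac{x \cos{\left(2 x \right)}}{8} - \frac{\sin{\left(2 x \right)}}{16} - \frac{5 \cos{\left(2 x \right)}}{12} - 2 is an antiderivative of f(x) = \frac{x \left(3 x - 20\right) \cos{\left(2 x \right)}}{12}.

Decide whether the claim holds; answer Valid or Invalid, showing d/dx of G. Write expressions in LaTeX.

Valid - the claim checks out under differentiation.

d/dx[G] = \frac{x^{2} \cos{\left(2 x \right)}}{4} - \frac{5 x \cos{\left(2 x \right)}}{3}
This equals f(x) exactly, so the claim holds.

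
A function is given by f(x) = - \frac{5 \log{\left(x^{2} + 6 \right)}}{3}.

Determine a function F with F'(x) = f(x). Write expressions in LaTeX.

An antiderivative is F(x) = - \frac{5 x \log{\left(x^{2} + 6 \right)}}{3} + \frac{10 x}{3} - \frac{10 \sqrt{6} \operatorname{atan}{\left(\frac{\sqrt{6} x}{6} \right)}}{3}.

A candidate is checked by its d/dx: the result must match f(x).
Check: d/dx[- \frac{5 x \log{\left(x^{2} + 6 \right)}}{3} + \frac{10 x}{3} - \frac{10 \sqrt{6} \operatorname{atan}{\left(\frac{\sqrt{6} x}{6} \right)}}{3}] = - \frac{5 \log{\left(x^{2} + 6 \right)}}{3} = f(x).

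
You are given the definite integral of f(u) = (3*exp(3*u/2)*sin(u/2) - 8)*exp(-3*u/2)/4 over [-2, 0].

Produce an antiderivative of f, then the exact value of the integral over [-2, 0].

Antiderivative: F(u) = -(9*exp(3*u/2)*cos(u/2) - 8)*exp(-3*u/2)/6; value = -4*exp(3)/3 - 1/6 + 3*cos(1)/2

A first test for any F(u): its u-derivative must equal f(u) identically.
F(u) = -(9*exp(3*u/2)*cos(u/2) - 8)*exp(-3*u/2)/6 is an antiderivative of f.
Check: d/du[-(9*exp(3*u/2)*cos(u/2) - 8)*exp(-3*u/2)/6] = (3*exp(3*u/2)*sin(u/2) - 8)*exp(-3*u/2)/4 = f(u).
F(0) = -1/6; F(-2) = -3*cos(1)/2 + 4*exp(3)/3.
Integral = F(0) - F(-2) = -4*exp(3)/3 - 1/6 + 3*cos(1)/2.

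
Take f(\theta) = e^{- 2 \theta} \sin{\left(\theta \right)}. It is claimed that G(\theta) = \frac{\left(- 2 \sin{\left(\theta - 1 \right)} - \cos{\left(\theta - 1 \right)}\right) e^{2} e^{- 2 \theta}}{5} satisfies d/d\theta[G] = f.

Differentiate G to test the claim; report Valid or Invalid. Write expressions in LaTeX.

d/d\theta[G] = e^{2} e^{- 2 \theta} \sin{\left(\theta - 1 \right)}
d/d\theta[G] - f(\theta) = \left(- \frac{\sin{\left(\theta \right)}}{e^{2}} + \sin{\left(\theta - 1 \right)}\right) e^{2} e^{- 2 \theta} != 0.

Invalid: d/d\theta[G] - f = \left(- \frac{\sin{\left(\theta \right)}}{e^{2}} + \sin{\left(\theta - 1 \right)}\right) e^{2} e^{- 2 \theta}, which is not 0.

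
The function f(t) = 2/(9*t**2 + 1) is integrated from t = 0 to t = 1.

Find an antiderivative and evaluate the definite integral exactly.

Antiderivative: F(t) = 2*atan(3*t)/3; value = 2*atan(3)/3

Whatever form F(t) takes, F'(t) = f(t) is non-negotiable.
F(t) = 2*atan(3*t)/3 is an antiderivative of f.
Check: d/dt[2*atan(3*t)/3] = 2/(9*t**2 + 1) = f(t).
F(1) = 2*atan(3)/3; F(0) = 0.
Integral = F(1) - F(0) = 2*atan(3)/3.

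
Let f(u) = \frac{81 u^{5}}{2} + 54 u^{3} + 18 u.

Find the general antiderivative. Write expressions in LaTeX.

F(u) = - \frac{\left(- 3 u^{2} - 2\right)^{3}}{4} + C

f matches the chain-rule pattern g'(h)*h' with inner function h(u) = - \frac{3 u^{2}}{2} - 1; substituting w = h(u) collapses the integral.
Check: d/du[- \frac{\left(- 3 u^{2} - 2\right)^{3}}{4}] = \frac{81 u^{5}}{2} + 54 u^{3} + 18 u = f(u).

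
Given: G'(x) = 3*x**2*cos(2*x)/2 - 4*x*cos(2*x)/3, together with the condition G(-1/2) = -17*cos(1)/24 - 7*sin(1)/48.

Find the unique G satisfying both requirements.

G(x) = 3*x**2*sin(2*x)/4 - 2*x*sin(2*x)/3 + 3*x*cos(2*x)/4 - 3*sin(2*x)/8 - cos(2*x)/3

Integrate term by term and add the pieces.
A general antiderivative is 3*x**2*sin(2*x)/4 - 2*x*sin(2*x)/3 + 3*x*cos(2*x)/4 - 3*sin(2*x)/8 - cos(2*x)/3 + C.
The condition gives C = -17*cos(1)/24 - 7*sin(1)/48 - (-17*cos(1)/24 - 7*sin(1)/48) = 0.
So G(x) = 3*x**2*sin(2*x)/4 - 2*x*sin(2*x)/3 + 3*x*cos(2*x)/4 - 3*sin(2*x)/8 - cos(2*x)/3.
Check: d/dx[3*x**2*sin(2*x)/4 - 2*x*sin(2*x)/3 + 3*x*cos(2*x)/4 - 3*sin(2*x)/8 - cos(2*x)/3] = 3*x**2*cos(2*x)/2 - 4*x*cos(2*x)/3 = G'(x).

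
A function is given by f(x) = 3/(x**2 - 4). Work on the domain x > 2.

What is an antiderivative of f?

An antiderivative is F(x) = 3*(log(x - 2) - log(x + 2))/4.

The denominator factors as (x - 2)*(x + 2); partial fractions split f into directly integrable pieces: -3/(4*(x + 2)) + 3/(4*(x - 2)).
Check: d/dx[3*(log(x - 2) - log(x + 2))/4] = 3/(x**2 - 4) = f(x).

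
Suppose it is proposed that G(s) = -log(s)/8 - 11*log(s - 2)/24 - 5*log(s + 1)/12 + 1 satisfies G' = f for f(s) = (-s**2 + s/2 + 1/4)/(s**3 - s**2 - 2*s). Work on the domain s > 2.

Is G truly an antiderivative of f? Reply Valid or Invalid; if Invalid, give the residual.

d/ds[G] = (-4*s**2 + 2*s + 1)/(4*s**3 - 4*s**2 - 8*s)
This equals f(s) exactly, so the claim holds.

Valid. The derivative of G reproduces f.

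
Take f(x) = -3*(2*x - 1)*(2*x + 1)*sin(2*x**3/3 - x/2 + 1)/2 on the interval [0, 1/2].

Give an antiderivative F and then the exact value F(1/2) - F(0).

f matches the chain-rule pattern g'(h)*h' with inner function h(x) = 2*x**3/3 - x/2 + 1; substituting u = h(x) collapses the integral.
F(x) = 3*cos(2*x**3/3 - x/2 + 1) is an antiderivative of f.
Check: d/dx[3*cos(2*x**3/3 - x/2 + 1)] = -6*x**2*sin(2*x**3/3 - x/2 + 1) + 3*sin(2*x**3/3 - x/2 + 1)/2, which equals f(x).
F(1/2) = 3*cos(5/6); F(0) = 3*cos(1).
Integral = F(1/2) - F(0) = -3*cos(1) + 3*cos(5/6).

Antiderivative: F(x) = 3*cos(2*x**3/3 - x/2 + 1); value = -3*cos(1) + 3*cos(5/6)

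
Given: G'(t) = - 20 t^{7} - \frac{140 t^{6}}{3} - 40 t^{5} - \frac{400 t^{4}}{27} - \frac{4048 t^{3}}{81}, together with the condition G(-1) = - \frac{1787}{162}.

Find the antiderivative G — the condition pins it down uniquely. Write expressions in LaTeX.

G(t) = - \frac{5 t^{8}}{2} - \frac{20 t^{7}}{3} - \frac{20 t^{6}}{3} - \frac{80 t^{5}}{27} - \frac{1012 t^{4}}{81} + 1

Integrate term by term and add the pieces.
A general antiderivative is - 12 t^{4} - \frac{5 \left(- t^{2} - \frac{2 t}{3}\right)^{4}}{2} + C.
The condition gives C = - \frac{1787}{162} - (- \frac{1949}{162}) = 1.
So G(t) = - \frac{5 t^{8}}{2} - \frac{20 t^{7}}{3} - \frac{20 t^{6}}{3} - \frac{80 t^{5}}{27} - \frac{1012 t^{4}}{81} + 1.
Check: d/dt[- \frac{5 t^{8}}{2} - \frac{20 t^{7}}{3} - \frac{20 t^{6}}{3} - \frac{80 t^{5}}{27} - \frac{1012 t^{4}}{81} + 1] = - 20 t^{7} - \frac{140 t^{6}}{3} - 40 t^{5} - \frac{400 t^{4}}{27} - \frac{4048 t^{3}}{81} = G'(t).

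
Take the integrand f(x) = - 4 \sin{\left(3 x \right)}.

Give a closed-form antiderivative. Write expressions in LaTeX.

An antiderivative is F(x) = \frac{4 \cos{\left(3 x \right)}}{3}.

Differentiate the proposed F(x) back; it has to land on f(x) exactly.
Check: d/dx[\frac{4 \cos{\left(3 x \right)}}{3}] = - 4 \sin{\left(3 x \right)} = f(x).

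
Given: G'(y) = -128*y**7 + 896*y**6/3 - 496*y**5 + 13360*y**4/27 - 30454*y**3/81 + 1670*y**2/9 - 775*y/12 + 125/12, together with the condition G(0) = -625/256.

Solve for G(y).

G(y) = -(2*y**2 - 4*y/3 + 5/4)**4

The substitution u = 2*y**2 - 4*y/3 + 5/4 works: G'(y) is exactly (dG/du)*(du/dy) for that inner function.
A general antiderivative is -(2*y**2 - 4*y/3 + 5/4)**4 + C.
The condition gives C = -625/256 - (-625/256) = 0.
So G(y) = -(2*y**2 - 4*y/3 + 5/4)**4.
Check: d/dy[-(2*y**2 - 4*y/3 + 5/4)**4] = -128*y**7 + 896*y**6/3 - 496*y**5 + 13360*y**4/27 - 30454*y**3/81 + 1670*y**2/9 - 775*y/12 + 125/12 = G'(y).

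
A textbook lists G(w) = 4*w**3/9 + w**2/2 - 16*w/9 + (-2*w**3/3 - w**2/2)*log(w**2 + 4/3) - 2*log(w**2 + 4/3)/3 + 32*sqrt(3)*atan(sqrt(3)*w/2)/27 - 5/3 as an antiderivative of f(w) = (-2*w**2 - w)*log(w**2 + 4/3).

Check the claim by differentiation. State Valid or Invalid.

d/dw[G] = -2*w**2*log(w**2 + 4/3) - w*log(w**2 + 4/3)
This equals f(w) exactly, so the claim holds.

Valid. The derivative of G reproduces f.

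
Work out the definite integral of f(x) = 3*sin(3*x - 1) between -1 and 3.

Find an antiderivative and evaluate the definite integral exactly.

Whatever form F(x) takes, F'(x) = f(x) is non-negotiable.
F(x) = -cos(3*x - 1) is an antiderivative of f.
Check: d/dx[-cos(3*x - 1)] = 3*sin(3*x - 1) = f(x).
F(3) = -cos(8); F(-1) = -cos(4).
Integral = F(3) - F(-1) = cos(4) - cos(8).

Antiderivative: F(x) = -cos(3*x - 1); value = cos(4) - cos(8)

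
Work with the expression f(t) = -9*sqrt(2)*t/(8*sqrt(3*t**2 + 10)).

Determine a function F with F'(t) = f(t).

An antiderivative is F(t) = -3*sqrt(3*t**2/2 + 5)/4.

The substitution u = 3*t**2/2 + 5 works: f is exactly (dF/du)*(du/dt) for that inner function.
Check: d/dt[-3*sqrt(3*t**2/2 + 5)/4] = -9*sqrt(2)*t/(8*sqrt(3*t**2 + 10)) = f(t).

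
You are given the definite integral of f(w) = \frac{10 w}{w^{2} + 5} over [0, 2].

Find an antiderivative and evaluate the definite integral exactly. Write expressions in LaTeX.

Antiderivative: F(w) = 5 \log{\left(w^{2} + 5 \right)}; value = - 5 \log{\left(5 \right)} + 5 \log{\left(9 \right)}

f matches the chain-rule pattern g'(h)*h' with inner function h(w) = w^{2} + 5; substituting u = h(w) collapses the integral.
F(w) = 5 \log{\left(w^{2} + 5 \right)} is an antiderivative of f.
Check: d/dw[5 \log{\left(w^{2} + 5 \right)}] = \frac{10 w}{w^{2} + 5} = f(w).
F(2) = 5 \log{\left(9 \right)}; F(0) = 5 \log{\left(5 \right)}.
Integral = F(2) - F(0) = - 5 \log{\left(5 \right)} + 5 \log{\left(9 \right)}.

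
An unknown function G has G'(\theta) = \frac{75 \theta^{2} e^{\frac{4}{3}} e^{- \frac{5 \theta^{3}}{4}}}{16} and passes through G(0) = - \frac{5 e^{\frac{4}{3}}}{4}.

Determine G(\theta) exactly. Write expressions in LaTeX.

G(\theta) = - \frac{5 e^{\frac{4}{3}} e^{- \frac{5 \theta^{3}}{4}}}{4}

G'(\theta) matches the chain-rule pattern g'(h)*h' with inner function h(\theta) = \frac{4}{3} - \frac{5 \theta^{3}}{4}; substituting u = h(\theta) collapses the integral.
A general antiderivative is - \frac{5 e^{\frac{4}{3} - \frac{5 \theta^{3}}{4}}}{4} + C.
The condition gives C = - \frac{5 e^{\frac{4}{3}}}{4} - (- \frac{5 e^{\frac{4}{3}}}{4}) = 0.
So G(\theta) = - \frac{5 e^{\frac{4}{3}} e^{- \frac{5 \theta^{3}}{4}}}{4}.
Check: d/d\theta[- \frac{5 e^{\frac{4}{3}} e^{- \frac{5 \theta^{3}}{4}}}{4}] = \frac{75 \theta^{2} e^{\frac{4}{3}} e^{- \frac{5 \theta^{3}}{4}}}{16} = G'(\theta).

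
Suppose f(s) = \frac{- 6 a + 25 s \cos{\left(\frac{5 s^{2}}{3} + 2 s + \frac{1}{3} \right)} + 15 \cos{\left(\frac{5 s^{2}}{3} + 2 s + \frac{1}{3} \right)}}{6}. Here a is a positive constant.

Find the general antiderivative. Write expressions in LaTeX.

A candidate is checked by its d/ds: the result must match f(s).
Check: d/ds[\frac{- 4 a s + 5 \sin{\left(\frac{5 s^{2}}{3} + 2 s + \frac{1}{3} \right)}}{4}] = - a + \frac{25 s \cos{\left(\frac{5 s^{2}}{3} + 2 s + \frac{1}{3} \right)}}{6} + \frac{5 \cos{\left(\frac{5 s^{2}}{3} + 2 s + \frac{1}{3} \right)}}{2}, which equals f(s).

F(s) = \frac{- 4 a s + 5 \sin{\left(\frac{5 s^{2}}{3} + 2 s + \frac{1}{3} \right)}}{4} + C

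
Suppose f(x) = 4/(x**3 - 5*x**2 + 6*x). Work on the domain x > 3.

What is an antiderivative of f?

An antiderivative is F(x) = -2*(-log(x) - 2*log(x - 3) + 3*log(x - 2))/3.

Factor the denominator (x*(x - 3)*(x - 2)) and decompose: f = -2/(x - 2) + 4/(3*(x - 3)) + 2/(3*x); each piece integrates to a log, atan, or power term.
Check: d/dx[-2*(-log(x) - 2*log(x - 3) + 3*log(x - 2))/3] = 4/(x**3 - 5*x**2 + 6*x) = f(x).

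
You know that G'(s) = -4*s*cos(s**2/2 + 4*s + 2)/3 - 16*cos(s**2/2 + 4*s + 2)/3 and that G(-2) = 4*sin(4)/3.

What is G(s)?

G(s) = -4*sin(s**2/2 + 4*s + 2)/3

G'(s) matches the chain-rule pattern g'(h)*h' with inner function h(s) = s**2/2 + 4*s + 2; substituting u = h(s) collapses the integral.
A general antiderivative is -4*sin(s**2/2 + 4*s + 2)/3 + C.
The condition gives C = 4*sin(4)/3 - (4*sin(4)/3) = 0.
So G(s) = -4*sin(s**2/2 + 4*s + 2)/3.
Check: d/ds[-4*sin(s**2/2 + 4*s + 2)/3] = -4*s*cos(s**2/2 + 4*s + 2)/3 - 16*cos(s**2/2 + 4*s + 2)/3 = G'(s).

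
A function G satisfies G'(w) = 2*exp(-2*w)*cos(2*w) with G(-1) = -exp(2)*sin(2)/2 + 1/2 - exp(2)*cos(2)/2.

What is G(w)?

G(w) = 1/2 + exp(-2*w)*sin(2*w)/2 - exp(-2*w)*cos(2*w)/2

For G(w) to be correct, d/dw[G] must agree with the stated G'(w) identically.
A general antiderivative is exp(-2*w)*sin(2*w)/2 - exp(-2*w)*cos(2*w)/2 + C.
The condition gives C = -exp(2)*sin(2)/2 + 1/2 - exp(2)*cos(2)/2 - (-exp(2)*sin(2)/2 - exp(2)*cos(2)/2) = 1/2.
So G(w) = 1/2 + exp(-2*w)*sin(2*w)/2 - exp(-2*w)*cos(2*w)/2.
Check: d/dw[1/2 + exp(-2*w)*sin(2*w)/2 - exp(-2*w)*cos(2*w)/2] = 2*exp(-2*w)*cos(2*w) = G'(w).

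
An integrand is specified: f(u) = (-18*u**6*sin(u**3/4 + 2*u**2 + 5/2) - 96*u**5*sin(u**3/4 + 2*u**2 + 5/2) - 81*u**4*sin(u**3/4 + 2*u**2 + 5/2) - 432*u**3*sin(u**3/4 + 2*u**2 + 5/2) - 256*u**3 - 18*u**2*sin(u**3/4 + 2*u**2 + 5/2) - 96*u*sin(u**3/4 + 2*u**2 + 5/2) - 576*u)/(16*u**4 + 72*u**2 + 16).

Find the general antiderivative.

F(u) = -4*log(2*u**4/3 + 3*u**2 + 2/3) + 3*cos(u**3/4 + 2*u**2 + 5/2)/2 + C

Differentiate the proposed F(u) back; it has to land on f(u) exactly.
Check: d/du[-4*log(2*u**4/3 + 3*u**2 + 2/3) + 3*cos(u**3/4 + 2*u**2 + 5/2)/2] = (-18*u**6*sin(u**3/4 + 2*u**2 + 5/2) - 96*u**5*sin(u**3/4 + 2*u**2 + 5/2) - 81*u**4*sin(u**3/4 + 2*u**2 + 5/2) - 432*u**3*sin(u**3/4 + 2*u**2 + 5/2) - 256*u**3 - 18*u**2*sin(u**3/4 + 2*u**2 + 5/2) - 96*u*sin(u**3/4 + 2*u**2 + 5/2) - 576*u)/(16*u**4 + 72*u**2 + 16) = f(u).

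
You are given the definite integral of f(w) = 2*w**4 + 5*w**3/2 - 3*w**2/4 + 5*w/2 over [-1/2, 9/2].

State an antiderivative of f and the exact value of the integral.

The integrand splits into summands that can be handled one at a time.
F(w) = 2*w**5/5 + 5*w**4/8 - w**3/4 + 5*w**2/4 is an antiderivative of f.
Check: d/dw[2*w**5/5 + 5*w**4/8 - w**3/4 + 5*w**2/4] = 2*w**4 + 5*w**3/2 - 3*w**2/4 + 5*w/2 = f(w).
F(9/2) = 638037/640; F(-1/2) = 237/640.
Integral = F(9/2) - F(-1/2) = 15945/16.

Antiderivative: F(w) = 2*w**5/5 + 5*w**4/8 - w**3/4 + 5*w**2/4; value = 15945/16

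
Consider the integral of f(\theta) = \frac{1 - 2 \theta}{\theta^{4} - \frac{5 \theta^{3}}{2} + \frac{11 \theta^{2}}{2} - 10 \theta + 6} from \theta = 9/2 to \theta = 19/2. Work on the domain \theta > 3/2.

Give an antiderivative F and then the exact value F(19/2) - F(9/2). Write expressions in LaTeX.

The denominator factors as \left(\theta - 1\right) \left(2 \theta - 3\right) \left(\theta^{2} + 4\right); partial fractions split f into directly integrable pieces: \frac{2 \left(3 \theta + 7\right)}{25 \left(\theta^{2} + 4\right)} - \frac{32}{25 \left(2 \theta - 3\right)} + \frac{2}{5 \left(\theta - 1\right)}.
F(\theta) = \frac{- 16 \log{\left(\theta - \frac{3}{2} \right)} + 10 \log{\left(\theta - 1 \right)} + 3 \log{\left(\theta^{2} + 4 \right)} + 7 \operatorname{atan}{\left(\frac{\theta}{2} \right)}}{25} is an antiderivative of f.
Check: d/d\theta[\frac{- 16 \log{\left(\theta - \frac{3}{2} \right)} + 10 \log{\left(\theta - 1 \right)} + 3 \log{\left(\theta^{2} + 4 \right)} + 7 \operatorname{atan}{\left(\frac{\theta}{2} \right)}}{25}] = \frac{2 - 4 \theta}{2 \theta^{4} - 5 \theta^{3} + 11 \theta^{2} - 20 \theta + 12}, which equals f(\theta).
F(19/2) = - \frac{16 \log{\left(8 \right)}}{25} + \frac{7 \operatorname{atan}{\left(\frac{19}{4} \right)}}{25} + \frac{3 \log{\left(\frac{377}{4} \right)}}{25} + \frac{2 \log{\left(\frac{17}{2} \right)}}{5}; F(9/2) = - \frac{16 \log{\left(3 \right)}}{25} + \frac{7 \operatorname{atan}{\left(\frac{9}{4} \right)}}{25} + \frac{3 \log{\left(\frac{97}{4} \right)}}{25} + \frac{2 \log{\left(\frac{7}{2} \right)}}{5}.
Integral = F(19/2) - F(9/2) = - \frac{16 \log{\left(8 \right)}}{25} - \frac{2 \log{\left(\frac{7}{2} \right)}}{5} - \frac{3 \log{\left(\frac{97}{4} \right)}}{25} - \frac{7 \operatorname{atan}{\left(\frac{9}{4} \right)}}{25} + \frac{7 \operatorname{atan}{\left(\frac{19}{4} \right)}}{25} + \frac{3 \log{\left(\frac{377}{4} \right)}}{25} + \frac{16 \log{\left(3 \right)}}{25} + \frac{2 \log{\left(\frac{17}{2} \right)}}{5}.

Antiderivative: F(\theta) = \frac{- 16 \log{\left(\theta - \frac{3}{2} \right)} + 10 \log{\left(\theta - 1 \right)} + 3 \log{\left(\theta^{2} + 4 \right)} + 7 \operatorname{atan}{\left(\frac{\theta}{2} \right)}}{25}; value = - \frac{16 \log{\left(8 \right)}}{25} - \frac{2 \log{\left(\frac{7}{2} \right)}}{5} - \frac{3 \log{\left(\frac{97}{4} \right)}}{25} - \frac{7 \operatorname{atan}{\left(\frac{9}{4} \right)}}{25} + \frac{7 \operatorname{atan}{\left(\frac{19}{4} \right)}}{25} + \frac{3 \log{\left(\frac{377}{4} \right)}}{25} + \frac{16 \log{\left(3 \right)}}{25} + \frac{2 \log{\left(\frac{17}{2} \right)}}{5}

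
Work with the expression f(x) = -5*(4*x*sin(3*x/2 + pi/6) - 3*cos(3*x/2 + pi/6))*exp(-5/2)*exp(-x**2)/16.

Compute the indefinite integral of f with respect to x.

F(x) = 5*exp(-x**2 - 5/2)*sin(3*x/2 + pi/6)/8 + C

f has the shape u'v + uv' for u = 5*exp(-x**2 - 5/2)/8 and v = sin(3*x/2 + pi/6) — it is the derivative of the product u*v.
Check: d/dx[5*exp(-x**2 - 5/2)*sin(3*x/2 + pi/6)/8] = (-20*x*sin(3*x/2 + pi/6) + 15*cos(3*x/2 + pi/6))*exp(-5/2)*exp(-x**2)/16, which equals f(x).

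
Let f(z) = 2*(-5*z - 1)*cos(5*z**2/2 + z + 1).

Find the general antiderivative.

F(z) = -2*sin(5*z**2/2 + z + 1) + C

f matches the chain-rule pattern g'(h)*h' with inner function h(z) = 5*z**2/2 + z + 1; substituting u = h(z) collapses the integral.
Check: d/dz[-2*sin(5*z**2/2 + z + 1)] = -10*z*cos(5*z**2/2 + z + 1) - 2*cos(5*z**2/2 + z + 1), which equals f(z).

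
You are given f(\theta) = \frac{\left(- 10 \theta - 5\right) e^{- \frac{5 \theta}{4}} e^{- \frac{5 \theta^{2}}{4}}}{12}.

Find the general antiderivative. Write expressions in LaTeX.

f matches the chain-rule pattern g'(h)*h' with inner function h(\theta) = - \frac{5 \theta^{2}}{4} - \frac{5 \theta}{4}; substituting u = h(\theta) collapses the integral.
Check: d/d\theta[\frac{e^{- \frac{5 \theta}{4}} e^{- \frac{5 \theta^{2}}{4}}}{3}] = \frac{\left(- 10 \theta - 5\right) e^{- \frac{5 \theta}{4}} e^{- \frac{5 \theta^{2}}{4}}}{12} = f(\theta).

F(\theta) = \frac{e^{- \frac{5 \theta}{4}} e^{- \frac{5 \theta^{2}}{4}}}{3} + C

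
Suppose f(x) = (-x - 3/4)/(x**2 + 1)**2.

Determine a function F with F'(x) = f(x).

A first test for any F(x): its x-derivative must equal f(x) identically.
Check: d/dx[-3*x/(8*x**2 + 8) - 3*atan(x)/8 + 4/(8*x**2 + 8)] = (-4*x - 3)/(4*x**4 + 8*x**2 + 4), which equals f(x).

An antiderivative is F(x) = -3*x/(8*x**2 + 8) - 3*atan(x)/8 + 4/(8*x**2 + 8).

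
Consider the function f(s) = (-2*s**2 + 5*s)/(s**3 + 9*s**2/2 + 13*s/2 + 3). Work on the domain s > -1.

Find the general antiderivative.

F(s) = -14*log(s + 1) + 48*log(s + 3/2) - 36*log(s + 2) + C

The denominator factors as (s + 1)*(s + 2)*(2*s + 3); partial fractions split f into directly integrable pieces: 96/(2*s + 3) - 36/(s + 2) - 14/(s + 1).
Check: d/ds[-14*log(s + 1) + 48*log(s + 3/2) - 36*log(s + 2)] = (-4*s**2 + 10*s)/(2*s**3 + 9*s**2 + 13*s + 6), which equals f(s).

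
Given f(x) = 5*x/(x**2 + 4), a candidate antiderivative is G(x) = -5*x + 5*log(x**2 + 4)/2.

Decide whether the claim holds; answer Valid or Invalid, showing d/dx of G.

Invalid: d/dx[G] - f = -5, which is not 0.

d/dx[G] = (-5*x**2 + 5*x - 20)/(x**2 + 4)
d/dx[G] - f(x) = -5 != 0.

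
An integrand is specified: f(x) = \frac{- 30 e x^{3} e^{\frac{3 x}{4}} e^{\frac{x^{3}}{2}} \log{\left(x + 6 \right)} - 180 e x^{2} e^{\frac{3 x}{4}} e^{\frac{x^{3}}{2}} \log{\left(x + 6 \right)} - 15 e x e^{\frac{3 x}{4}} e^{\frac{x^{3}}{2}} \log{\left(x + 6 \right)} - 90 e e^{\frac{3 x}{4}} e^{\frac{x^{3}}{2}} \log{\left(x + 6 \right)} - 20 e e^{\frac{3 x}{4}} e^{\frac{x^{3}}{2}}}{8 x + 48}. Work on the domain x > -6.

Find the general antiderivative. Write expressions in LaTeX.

f has the shape u'v + uv' for u = - \frac{5 e^{\frac{x^{3}}{2} + \frac{3 x}{4} + 1}}{2} and v = \log{\left(x + 6 \right)} — it is the derivative of the product u*v.
Check: d/dx[- \frac{5 e e^{\frac{3 x}{4}} e^{\frac{x^{3}}{2}} \log{\left(x + 6 \right)}}{2}] = \frac{- 30 e x^{3} e^{\frac{3 x}{4}} e^{\frac{x^{3}}{2}} \log{\left(x + 6 \right)} - 180 e x^{2} e^{\frac{3 x}{4}} e^{\frac{x^{3}}{2}} \log{\left(x + 6 \right)} - 15 e x e^{\frac{3 x}{4}} e^{\frac{x^{3}}{2}} \log{\left(x + 6 \right)} - 90 e e^{\frac{3 x}{4}} e^{\frac{x^{3}}{2}} \log{\left(x + 6 \right)} - 20 e e^{\frac{3 x}{4}} e^{\frac{x^{3}}{2}}}{8 x + 48} = f(x).

F(x) = - \frac{5 e e^{\frac{3 x}{4}} e^{\frac{x^{3}}{2}} \log{\left(x + 6 \right)}}{2} + C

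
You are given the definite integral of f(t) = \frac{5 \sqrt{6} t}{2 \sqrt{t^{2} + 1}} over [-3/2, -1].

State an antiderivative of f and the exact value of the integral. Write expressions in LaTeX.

Antiderivative: F(t) = \frac{5 \sqrt{6} \sqrt{t^{2} + 1}}{2}; value = - \frac{5 \sqrt{78}}{4} + 5 \sqrt{3}

The substitution u = \frac{3 t^{2}}{2} + \frac{3}{2} works: f is exactly (dF/du)*(du/dt) for that inner function.
F(t) = \frac{5 \sqrt{6} \sqrt{t^{2} + 1}}{2} is an antiderivative of f.
Check: d/dt[\frac{5 \sqrt{6} \sqrt{t^{2} + 1}}{2}] = \frac{5 \sqrt{6} t}{2 \sqrt{t^{2} + 1}} = f(t).
F(-1) = 5 \sqrt{3}; F(-3/2) = \frac{5 \sqrt{78}}{4}.
Integral = F(-1) - F(-3/2) = - \frac{5 \sqrt{78}}{4} + 5 \sqrt{3}.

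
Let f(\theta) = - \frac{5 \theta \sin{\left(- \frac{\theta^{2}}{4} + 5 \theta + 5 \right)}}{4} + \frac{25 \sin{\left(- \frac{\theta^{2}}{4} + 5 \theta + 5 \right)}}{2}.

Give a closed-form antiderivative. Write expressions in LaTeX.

f matches the chain-rule pattern g'(h)*h' with inner function h(\theta) = - \frac{\theta^{2}}{4} + 5 \theta + 5; substituting u = h(\theta) collapses the integral.
Check: d/d\theta[- \frac{5 \cos{\left(- \frac{\theta^{2}}{4} + 5 \theta + 5 \right)}}{2}] = - \frac{5 \theta \sin{\left(- \frac{\theta^{2}}{4} + 5 \theta + 5 \right)}}{4} + \frac{25 \sin{\left(- \frac{\theta^{2}}{4} + 5 \theta + 5 \right)}}{2} = f(\theta).

An antiderivative is F(\theta) = - \frac{5 \cos{\left(- \frac{\theta^{2}}{4} + 5 \theta + 5 \right)}}{2}.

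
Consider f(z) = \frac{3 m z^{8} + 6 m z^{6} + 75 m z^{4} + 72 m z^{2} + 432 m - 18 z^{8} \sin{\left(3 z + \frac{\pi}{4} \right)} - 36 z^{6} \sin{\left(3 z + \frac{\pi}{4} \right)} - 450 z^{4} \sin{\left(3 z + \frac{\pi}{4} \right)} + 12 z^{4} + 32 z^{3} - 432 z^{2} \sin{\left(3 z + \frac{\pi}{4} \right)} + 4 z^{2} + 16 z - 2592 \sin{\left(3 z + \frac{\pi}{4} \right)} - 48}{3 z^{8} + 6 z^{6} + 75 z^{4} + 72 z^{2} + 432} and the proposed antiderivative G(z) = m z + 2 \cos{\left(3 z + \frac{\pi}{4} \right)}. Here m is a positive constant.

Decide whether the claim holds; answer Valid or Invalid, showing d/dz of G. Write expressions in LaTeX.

Invalid: d/dz[G] - f = \frac{- 12 z^{4} - 32 z^{3} - 4 z^{2} - 16 z + 48}{3 z^{8} + 6 z^{6} + 75 z^{4} + 72 z^{2} + 432}, which is not 0.

d/dz[G] = m - 6 \sin{\left(3 z + \frac{\pi}{4} \right)}
d/dz[G] - f(z) = \frac{- 12 z^{4} - 32 z^{3} - 4 z^{2} - 16 z + 48}{3 z^{8} + 6 z^{6} + 75 z^{4} + 72 z^{2} + 432} != 0.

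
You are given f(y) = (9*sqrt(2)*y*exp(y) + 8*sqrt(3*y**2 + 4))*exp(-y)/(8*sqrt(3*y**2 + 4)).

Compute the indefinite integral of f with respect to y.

F(y) = (3*sqrt(2)*sqrt(3*y**2 + 4)*exp(y) - 8)*exp(-y)/8 + C

For F(y) to be correct the identity F'(y) - f(y) = 0 must hold.
Check: d/dy[(3*sqrt(2)*sqrt(3*y**2 + 4)*exp(y) - 8)*exp(-y)/8] = (9*sqrt(2)*y*exp(y) + 8*sqrt(3*y**2 + 4))*exp(-y)/(8*sqrt(3*y**2 + 4)) = f(y).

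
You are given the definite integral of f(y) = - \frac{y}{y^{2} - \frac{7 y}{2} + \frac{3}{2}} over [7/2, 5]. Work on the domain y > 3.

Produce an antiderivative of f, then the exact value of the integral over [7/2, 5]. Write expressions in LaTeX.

Factor the denominator (\left(y - 3\right) \left(2 y - 1\right)) and decompose: f = \frac{2}{5 \left(2 y - 1\right)} - \frac{6}{5 \left(y - 3\right)}; each piece integrates to a log, atan, or power term.
F(y) = \frac{- 6 \log{\left(y - 3 \right)} + \log{\left(y - \frac{1}{2} \right)}}{5} is an antiderivative of f.
Check: d/dy[\frac{- 6 \log{\left(y - 3 \right)} + \log{\left(y - \frac{1}{2} \right)}}{5}] = - \frac{2 y}{2 y^{2} - 7 y + 3}, which equals f(y).
F(5) = - \frac{6 \log{\left(2 \right)}}{5} + \frac{\log{\left(\frac{9}{2} \right)}}{5}; F(7/2) = \frac{\log{\left(3 \right)}}{5} + \frac{6 \log{\left(2 \right)}}{5}.
Integral = F(5) - F(7/2) = - \frac{12 \log{\left(2 \right)}}{5} - \frac{\log{\left(3 \right)}}{5} + \frac{\log{\left(\frac{9}{2} \right)}}{5}.

Antiderivative: F(y) = \frac{- 6 \log{\left(y - 3 \right)} + \log{\left(y - \frac{1}{2} \right)}}{5}; value = - \frac{12 \log{\left(2 \right)}}{5} - \frac{\log{\left(3 \right)}}{5} + \frac{\log{\left(\frac{9}{2} \right)}}{5}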